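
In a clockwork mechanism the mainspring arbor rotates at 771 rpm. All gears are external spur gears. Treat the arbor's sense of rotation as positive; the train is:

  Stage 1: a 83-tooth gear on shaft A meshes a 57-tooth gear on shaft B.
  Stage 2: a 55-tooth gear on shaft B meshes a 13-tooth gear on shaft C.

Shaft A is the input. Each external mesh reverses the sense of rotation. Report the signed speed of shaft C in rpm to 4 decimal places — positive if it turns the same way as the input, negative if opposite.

+4749.8178 rpm (same as input, |ω| = 4749.8178 rpm)

Stage 1 [83T→57T]: ω = 771.0000×83/57 = 1122.6842 rpm, dir flips to −; running = −1122.6842
Stage 2 [55T→13T]: ω = 1122.6842×55/13 = 4749.8178 rpm, dir flips to +; running = +4749.8178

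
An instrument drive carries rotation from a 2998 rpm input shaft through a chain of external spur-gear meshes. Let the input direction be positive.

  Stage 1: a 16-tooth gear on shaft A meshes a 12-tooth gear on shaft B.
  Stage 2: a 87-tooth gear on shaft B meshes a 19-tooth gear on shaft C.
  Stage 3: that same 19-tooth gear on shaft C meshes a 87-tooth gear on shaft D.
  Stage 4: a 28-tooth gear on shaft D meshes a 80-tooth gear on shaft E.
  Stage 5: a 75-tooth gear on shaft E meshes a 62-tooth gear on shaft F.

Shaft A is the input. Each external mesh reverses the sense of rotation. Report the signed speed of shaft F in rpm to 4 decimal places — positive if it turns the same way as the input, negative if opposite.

-1692.4194 rpm (opposite to input, |ω| = 1692.4194 rpm)

Stage 1 [16T→12T]: ω = 2998.0000×16/12 = 3997.3333 rpm, dir flips to −; running = −3997.3333
Stage 2 [87T→19T]: ω = 3997.3333×87/19 = 18303.5789 rpm, dir flips to +; running = +18303.5789
Stage 3 [19T→87T]: ω = 18303.5789×19/87 = 3997.3333 rpm, dir flips to −; running = −3997.3333
Stage 4 [28T→80T]: ω = 3997.3333×28/80 = 1399.0667 rpm, dir flips to +; running = +1399.0667
Stage 5 [75T→62T]: ω = 1399.0667×75/62 = 1692.4194 rpm, dir flips to −; running = −1692.4194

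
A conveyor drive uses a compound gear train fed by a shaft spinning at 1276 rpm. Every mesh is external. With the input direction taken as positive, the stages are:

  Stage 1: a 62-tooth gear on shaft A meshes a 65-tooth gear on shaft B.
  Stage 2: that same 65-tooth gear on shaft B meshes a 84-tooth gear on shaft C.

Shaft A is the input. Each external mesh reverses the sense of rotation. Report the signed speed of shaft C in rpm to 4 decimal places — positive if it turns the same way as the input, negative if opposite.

+941.8095 rpm (same as input, |ω| = 941.8095 rpm)

Stage 1 [62T→65T]: ω = 1276.0000×62/65 = 1217.1077 rpm, dir flips to −; running = −1217.1077
Stage 2 [65T→84T]: ω = 1217.1077×65/84 = 941.8095 rpm, dir flips to +; running = +941.8095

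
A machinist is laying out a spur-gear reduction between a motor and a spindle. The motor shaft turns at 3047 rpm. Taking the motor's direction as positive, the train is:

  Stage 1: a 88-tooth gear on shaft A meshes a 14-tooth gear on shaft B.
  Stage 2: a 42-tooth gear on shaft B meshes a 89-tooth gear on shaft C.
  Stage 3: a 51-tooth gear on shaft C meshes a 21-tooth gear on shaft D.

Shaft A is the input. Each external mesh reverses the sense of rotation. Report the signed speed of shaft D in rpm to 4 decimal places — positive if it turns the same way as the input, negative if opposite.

-21950.1380 rpm (opposite to input, |ω| = 21950.1380 rpm)

Stage 1 [88T→14T]: ω = 3047.0000×88/14 = 19152.5714 rpm, dir flips to −; running = −19152.5714
Stage 2 [42T→89T]: ω = 19152.5714×42/89 = 9038.2921 rpm, dir flips to +; running = +9038.2921
Stage 3 [51T→21T]: ω = 9038.2921×51/21 = 21950.1380 rpm, dir flips to −; running = −21950.1380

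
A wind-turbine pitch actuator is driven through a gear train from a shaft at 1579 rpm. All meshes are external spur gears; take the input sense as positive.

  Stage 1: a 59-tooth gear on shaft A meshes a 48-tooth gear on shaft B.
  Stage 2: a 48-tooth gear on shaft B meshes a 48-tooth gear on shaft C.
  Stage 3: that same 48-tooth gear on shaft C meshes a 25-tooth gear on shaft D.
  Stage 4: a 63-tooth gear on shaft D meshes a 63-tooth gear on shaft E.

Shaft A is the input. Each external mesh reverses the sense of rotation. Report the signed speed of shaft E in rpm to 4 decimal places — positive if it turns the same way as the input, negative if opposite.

+3726.4400 rpm (same as input, |ω| = 3726.4400 rpm)

Stage 1 [59T→48T]: ω = 1579.0000×59/48 = 1940.8542 rpm, dir flips to −; running = −1940.8542
Stage 2 [48T→48T]: ω = 1940.8542×48/48 = 1940.8542 rpm, dir flips to +; running = +1940.8542
Stage 3 [48T→25T]: ω = 1940.8542×48/25 = 3726.4400 rpm, dir flips to −; running = −3726.4400
Stage 4 [63T→63T]: ω = 3726.4400×63/63 = 3726.4400 rpm, dir flips to +; running = +3726.4400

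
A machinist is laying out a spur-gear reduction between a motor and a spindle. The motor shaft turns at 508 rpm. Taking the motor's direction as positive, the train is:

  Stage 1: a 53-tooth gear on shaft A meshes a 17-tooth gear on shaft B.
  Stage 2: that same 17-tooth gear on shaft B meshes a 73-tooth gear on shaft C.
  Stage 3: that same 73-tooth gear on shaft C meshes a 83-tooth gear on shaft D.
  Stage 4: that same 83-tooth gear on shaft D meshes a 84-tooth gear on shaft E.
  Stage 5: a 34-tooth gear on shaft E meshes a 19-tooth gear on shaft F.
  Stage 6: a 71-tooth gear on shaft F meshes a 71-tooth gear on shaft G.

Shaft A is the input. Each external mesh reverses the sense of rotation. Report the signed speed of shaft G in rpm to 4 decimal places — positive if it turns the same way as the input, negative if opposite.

Stage 1 [53T→17T]: ω = 508.0000×53/17 = 1583.7647 rpm, dir flips to −; running = −1583.7647
Stage 2 [17T→73T]: ω = 1583.7647×17/73 = 368.8219 rpm, dir flips to +; running = +368.8219
Stage 3 [73T→83T]: ω = 368.8219×73/83 = 324.3855 rpm, dir flips to −; running = −324.3855
Stage 4 [83T→84T]: ω = 324.3855×83/84 = 320.5238 rpm, dir flips to +; running = +320.5238
Stage 5 [34T→19T]: ω = 320.5238×34/19 = 573.5689 rpm, dir flips to −; running = −573.5689
Stage 6 [71T→71T]: ω = 573.5689×71/71 = 573.5689 rpm, dir flips to +; running = +573.5689

+573.5689 rpm (same as input, |ω| = 573.5689 rpm)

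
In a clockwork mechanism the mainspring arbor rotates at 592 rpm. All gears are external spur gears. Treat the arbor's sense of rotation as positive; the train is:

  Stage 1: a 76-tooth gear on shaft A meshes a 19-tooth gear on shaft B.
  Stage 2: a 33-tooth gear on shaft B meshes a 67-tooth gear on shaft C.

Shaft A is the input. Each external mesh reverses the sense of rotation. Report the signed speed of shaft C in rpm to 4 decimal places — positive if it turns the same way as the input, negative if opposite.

+1166.3284 rpm (same as input, |ω| = 1166.3284 rpm)

Stage 1 [76T→19T]: ω = 592.0000×76/19 = 2368.0000 rpm, dir flips to −; running = −2368.0000
Stage 2 [33T→67T]: ω = 2368.0000×33/67 = 1166.3284 rpm, dir flips to +; running = +1166.3284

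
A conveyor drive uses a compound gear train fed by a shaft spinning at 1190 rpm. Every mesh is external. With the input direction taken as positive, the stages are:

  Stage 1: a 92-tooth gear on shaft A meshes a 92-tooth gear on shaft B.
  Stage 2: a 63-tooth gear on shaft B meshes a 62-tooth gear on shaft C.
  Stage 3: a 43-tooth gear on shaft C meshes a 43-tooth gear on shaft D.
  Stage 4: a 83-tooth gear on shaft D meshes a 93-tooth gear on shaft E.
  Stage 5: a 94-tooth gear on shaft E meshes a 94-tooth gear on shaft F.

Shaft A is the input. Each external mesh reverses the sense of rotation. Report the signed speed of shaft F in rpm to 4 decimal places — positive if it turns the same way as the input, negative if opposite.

Stage 1 [92T→92T]: ω = 1190.0000×92/92 = 1190.0000 rpm, dir flips to −; running = −1190.0000
Stage 2 [63T→62T]: ω = 1190.0000×63/62 = 1209.1935 rpm, dir flips to +; running = +1209.1935
Stage 3 [43T→43T]: ω = 1209.1935×43/43 = 1209.1935 rpm, dir flips to −; running = −1209.1935
Stage 4 [83T→93T]: ω = 1209.1935×83/93 = 1079.1727 rpm, dir flips to +; running = +1079.1727
Stage 5 [94T→94T]: ω = 1079.1727×94/94 = 1079.1727 rpm, dir flips to −; running = −1079.1727

-1079.1727 rpm (opposite to input, |ω| = 1079.1727 rpm)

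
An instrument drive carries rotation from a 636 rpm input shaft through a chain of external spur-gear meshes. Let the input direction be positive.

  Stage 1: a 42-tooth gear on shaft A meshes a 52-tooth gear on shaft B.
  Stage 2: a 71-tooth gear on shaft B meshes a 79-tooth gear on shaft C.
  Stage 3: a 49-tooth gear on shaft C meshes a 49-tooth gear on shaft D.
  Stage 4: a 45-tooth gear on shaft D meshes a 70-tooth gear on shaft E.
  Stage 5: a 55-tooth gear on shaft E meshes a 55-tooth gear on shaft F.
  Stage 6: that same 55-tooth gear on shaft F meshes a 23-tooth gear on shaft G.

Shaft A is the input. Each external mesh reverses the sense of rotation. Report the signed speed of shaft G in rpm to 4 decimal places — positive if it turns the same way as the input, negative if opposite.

Stage 1 [42T→52T]: ω = 636.0000×42/52 = 513.6923 rpm, dir flips to −; running = −513.6923
Stage 2 [71T→79T]: ω = 513.6923×71/79 = 461.6728 rpm, dir flips to +; running = +461.6728
Stage 3 [49T→49T]: ω = 461.6728×49/49 = 461.6728 rpm, dir flips to −; running = −461.6728
Stage 4 [45T→70T]: ω = 461.6728×45/70 = 296.7897 rpm, dir flips to +; running = +296.7897
Stage 5 [55T→55T]: ω = 296.7897×55/55 = 296.7897 rpm, dir flips to −; running = −296.7897
Stage 6 [55T→23T]: ω = 296.7897×55/23 = 709.7144 rpm, dir flips to +; running = +709.7144

+709.7144 rpm (same as input, |ω| = 709.7144 rpm)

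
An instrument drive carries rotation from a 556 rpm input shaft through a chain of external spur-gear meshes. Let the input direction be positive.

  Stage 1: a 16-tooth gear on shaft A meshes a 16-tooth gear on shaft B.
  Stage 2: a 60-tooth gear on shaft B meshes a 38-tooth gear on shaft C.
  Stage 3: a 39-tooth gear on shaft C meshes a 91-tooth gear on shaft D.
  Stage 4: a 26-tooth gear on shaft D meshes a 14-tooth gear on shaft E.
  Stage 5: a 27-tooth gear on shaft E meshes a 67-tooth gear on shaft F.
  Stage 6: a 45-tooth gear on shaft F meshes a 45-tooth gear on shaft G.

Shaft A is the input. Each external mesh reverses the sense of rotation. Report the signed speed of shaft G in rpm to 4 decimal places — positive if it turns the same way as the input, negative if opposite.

+281.5788 rpm (same as input, |ω| = 281.5788 rpm)

Stage 1 [16T→16T]: ω = 556.0000×16/16 = 556.0000 rpm, dir flips to −; running = −556.0000
Stage 2 [60T→38T]: ω = 556.0000×60/38 = 877.8947 rpm, dir flips to +; running = +877.8947
Stage 3 [39T→91T]: ω = 877.8947×39/91 = 376.2406 rpm, dir flips to −; running = −376.2406
Stage 4 [26T→14T]: ω = 376.2406×26/14 = 698.7325 rpm, dir flips to +; running = +698.7325
Stage 5 [27T→67T]: ω = 698.7325×27/67 = 281.5788 rpm, dir flips to −; running = −281.5788
Stage 6 [45T→45T]: ω = 281.5788×45/45 = 281.5788 rpm, dir flips to +; running = +281.5788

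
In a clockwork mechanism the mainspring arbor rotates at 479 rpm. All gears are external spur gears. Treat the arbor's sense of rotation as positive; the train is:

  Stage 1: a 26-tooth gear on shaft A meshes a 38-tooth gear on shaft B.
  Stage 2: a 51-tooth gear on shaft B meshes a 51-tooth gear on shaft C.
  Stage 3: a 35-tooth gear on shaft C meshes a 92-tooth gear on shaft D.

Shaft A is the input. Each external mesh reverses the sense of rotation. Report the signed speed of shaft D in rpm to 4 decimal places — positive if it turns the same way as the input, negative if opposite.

Stage 1 [26T→38T]: ω = 479.0000×26/38 = 327.7368 rpm, dir flips to −; running = −327.7368
Stage 2 [51T→51T]: ω = 327.7368×51/51 = 327.7368 rpm, dir flips to +; running = +327.7368
Stage 3 [35T→92T]: ω = 327.7368×35/92 = 124.6825 rpm, dir flips to −; running = −124.6825

-124.6825 rpm (opposite to input, |ω| = 124.6825 rpm)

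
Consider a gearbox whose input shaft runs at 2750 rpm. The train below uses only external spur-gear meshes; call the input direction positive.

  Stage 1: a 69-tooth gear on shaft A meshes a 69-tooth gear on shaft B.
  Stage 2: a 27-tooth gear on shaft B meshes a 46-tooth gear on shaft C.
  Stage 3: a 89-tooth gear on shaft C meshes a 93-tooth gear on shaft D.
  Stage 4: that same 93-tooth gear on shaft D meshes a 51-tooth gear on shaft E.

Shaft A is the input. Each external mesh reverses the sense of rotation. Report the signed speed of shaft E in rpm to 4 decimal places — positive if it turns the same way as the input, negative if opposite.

Stage 1 [69T→69T]: ω = 2750.0000×69/69 = 2750.0000 rpm, dir flips to −; running = −2750.0000
Stage 2 [27T→46T]: ω = 2750.0000×27/46 = 1614.1304 rpm, dir flips to +; running = +1614.1304
Stage 3 [89T→93T]: ω = 1614.1304×89/93 = 1544.7055 rpm, dir flips to −; running = −1544.7055
Stage 4 [93T→51T]: ω = 1544.7055×93/51 = 2816.8159 rpm, dir flips to +; running = +2816.8159

+2816.8159 rpm (same as input, |ω| = 2816.8159 rpm)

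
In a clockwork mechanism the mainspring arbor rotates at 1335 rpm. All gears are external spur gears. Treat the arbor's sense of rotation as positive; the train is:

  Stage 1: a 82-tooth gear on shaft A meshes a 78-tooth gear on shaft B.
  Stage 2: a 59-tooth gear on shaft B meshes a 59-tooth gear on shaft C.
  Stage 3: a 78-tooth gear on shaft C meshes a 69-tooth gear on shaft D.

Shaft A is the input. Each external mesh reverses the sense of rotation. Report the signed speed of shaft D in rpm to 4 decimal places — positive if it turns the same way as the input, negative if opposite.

-1586.5217 rpm (opposite to input, |ω| = 1586.5217 rpm)

Stage 1 [82T→78T]: ω = 1335.0000×82/78 = 1403.4615 rpm, dir flips to −; running = −1403.4615
Stage 2 [59T→59T]: ω = 1403.4615×59/59 = 1403.4615 rpm, dir flips to +; running = +1403.4615
Stage 3 [78T→69T]: ω = 1403.4615×78/69 = 1586.5217 rpm, dir flips to −; running = −1586.5217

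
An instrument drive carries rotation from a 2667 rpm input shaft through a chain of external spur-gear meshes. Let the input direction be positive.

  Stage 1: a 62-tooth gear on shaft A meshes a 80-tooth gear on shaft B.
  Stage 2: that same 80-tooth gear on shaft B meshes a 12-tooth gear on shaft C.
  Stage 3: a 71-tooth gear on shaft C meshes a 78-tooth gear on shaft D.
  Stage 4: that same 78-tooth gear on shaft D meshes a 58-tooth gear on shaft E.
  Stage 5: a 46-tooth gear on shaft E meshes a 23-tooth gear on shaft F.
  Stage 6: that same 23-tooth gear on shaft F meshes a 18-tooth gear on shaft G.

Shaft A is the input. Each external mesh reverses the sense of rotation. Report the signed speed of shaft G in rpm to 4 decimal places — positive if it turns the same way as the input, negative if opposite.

+43107.1331 rpm (same as input, |ω| = 43107.1331 rpm)

Stage 1 [62T→80T]: ω = 2667.0000×62/80 = 2066.9250 rpm, dir flips to −; running = −2066.9250
Stage 2 [80T→12T]: ω = 2066.9250×80/12 = 13779.5000 rpm, dir flips to +; running = +13779.5000
Stage 3 [71T→78T]: ω = 13779.5000×71/78 = 12542.8782 rpm, dir flips to −; running = −12542.8782
Stage 4 [78T→58T]: ω = 12542.8782×78/58 = 16868.0086 rpm, dir flips to +; running = +16868.0086
Stage 5 [46T→23T]: ω = 16868.0086×46/23 = 33736.0172 rpm, dir flips to −; running = −33736.0172
Stage 6 [23T→18T]: ω = 33736.0172×23/18 = 43107.1331 rpm, dir flips to +; running = +43107.1331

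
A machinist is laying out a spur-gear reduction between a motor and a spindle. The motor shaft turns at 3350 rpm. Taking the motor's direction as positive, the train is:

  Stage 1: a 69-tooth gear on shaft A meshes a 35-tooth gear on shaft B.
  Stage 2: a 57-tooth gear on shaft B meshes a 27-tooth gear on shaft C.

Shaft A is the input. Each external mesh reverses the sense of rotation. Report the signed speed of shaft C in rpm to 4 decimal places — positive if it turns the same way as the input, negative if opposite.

Stage 1 [69T→35T]: ω = 3350.0000×69/35 = 6604.2857 rpm, dir flips to −; running = −6604.2857
Stage 2 [57T→27T]: ω = 6604.2857×57/27 = 13942.3810 rpm, dir flips to +; running = +13942.3810

+13942.3810 rpm (same as input, |ω| = 13942.3810 rpm)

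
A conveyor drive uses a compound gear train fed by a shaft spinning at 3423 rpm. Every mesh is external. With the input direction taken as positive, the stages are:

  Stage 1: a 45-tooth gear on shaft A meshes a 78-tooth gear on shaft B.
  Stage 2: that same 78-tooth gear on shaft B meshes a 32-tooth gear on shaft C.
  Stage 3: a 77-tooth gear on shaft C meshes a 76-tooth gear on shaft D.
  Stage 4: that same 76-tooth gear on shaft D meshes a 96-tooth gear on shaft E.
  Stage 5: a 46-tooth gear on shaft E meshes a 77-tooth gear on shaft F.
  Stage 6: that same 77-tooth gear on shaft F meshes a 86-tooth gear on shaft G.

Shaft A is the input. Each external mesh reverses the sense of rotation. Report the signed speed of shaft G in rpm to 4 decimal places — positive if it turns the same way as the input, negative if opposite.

Stage 1 [45T→78T]: ω = 3423.0000×45/78 = 1974.8077 rpm, dir flips to −; running = −1974.8077
Stage 2 [78T→32T]: ω = 1974.8077×78/32 = 4813.5938 rpm, dir flips to +; running = +4813.5938
Stage 3 [77T→76T]: ω = 4813.5938×77/76 = 4876.9305 rpm, dir flips to −; running = −4876.9305
Stage 4 [76T→96T]: ω = 4876.9305×76/96 = 3860.9033 rpm, dir flips to +; running = +3860.9033
Stage 5 [46T→77T]: ω = 3860.9033×46/77 = 2306.5137 rpm, dir flips to −; running = −2306.5137
Stage 6 [77T→86T]: ω = 2306.5137×77/86 = 2065.1343 rpm, dir flips to +; running = +2065.1343

+2065.1343 rpm (same as input, |ω| = 2065.1343 rpm)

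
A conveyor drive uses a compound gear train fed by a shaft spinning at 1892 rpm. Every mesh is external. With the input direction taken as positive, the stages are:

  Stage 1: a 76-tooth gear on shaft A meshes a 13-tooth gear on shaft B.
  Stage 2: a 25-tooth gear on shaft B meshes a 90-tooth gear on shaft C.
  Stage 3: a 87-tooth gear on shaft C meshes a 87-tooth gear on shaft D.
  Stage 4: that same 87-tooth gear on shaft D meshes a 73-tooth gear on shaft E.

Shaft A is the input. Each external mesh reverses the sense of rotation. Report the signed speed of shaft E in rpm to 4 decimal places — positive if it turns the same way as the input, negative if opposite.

+3661.7211 rpm (same as input, |ω| = 3661.7211 rpm)

Stage 1 [76T→13T]: ω = 1892.0000×76/13 = 11060.9231 rpm, dir flips to −; running = −11060.9231
Stage 2 [25T→90T]: ω = 11060.9231×25/90 = 3072.4786 rpm, dir flips to +; running = +3072.4786
Stage 3 [87T→87T]: ω = 3072.4786×87/87 = 3072.4786 rpm, dir flips to −; running = −3072.4786
Stage 4 [87T→73T]: ω = 3072.4786×87/73 = 3661.7211 rpm, dir flips to +; running = +3661.7211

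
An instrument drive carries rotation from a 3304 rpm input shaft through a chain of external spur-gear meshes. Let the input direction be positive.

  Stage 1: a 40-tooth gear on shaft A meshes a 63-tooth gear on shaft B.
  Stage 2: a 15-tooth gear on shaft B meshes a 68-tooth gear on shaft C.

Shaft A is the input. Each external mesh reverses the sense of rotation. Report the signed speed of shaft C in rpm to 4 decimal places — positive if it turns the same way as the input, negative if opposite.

Stage 1 [40T→63T]: ω = 3304.0000×40/63 = 2097.7778 rpm, dir flips to −; running = −2097.7778
Stage 2 [15T→68T]: ω = 2097.7778×15/68 = 462.7451 rpm, dir flips to +; running = +462.7451

+462.7451 rpm (same as input, |ω| = 462.7451 rpm)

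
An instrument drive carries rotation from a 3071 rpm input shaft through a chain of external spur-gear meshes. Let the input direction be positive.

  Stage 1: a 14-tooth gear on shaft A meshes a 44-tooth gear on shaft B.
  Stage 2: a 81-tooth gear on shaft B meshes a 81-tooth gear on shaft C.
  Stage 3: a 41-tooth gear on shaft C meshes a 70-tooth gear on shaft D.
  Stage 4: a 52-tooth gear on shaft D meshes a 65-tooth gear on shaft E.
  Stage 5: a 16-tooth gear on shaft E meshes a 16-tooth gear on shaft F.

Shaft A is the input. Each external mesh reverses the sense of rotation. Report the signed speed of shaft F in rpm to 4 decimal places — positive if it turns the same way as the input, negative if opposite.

Stage 1 [14T→44T]: ω = 3071.0000×14/44 = 977.1364 rpm, dir flips to −; running = −977.1364
Stage 2 [81T→81T]: ω = 977.1364×81/81 = 977.1364 rpm, dir flips to +; running = +977.1364
Stage 3 [41T→70T]: ω = 977.1364×41/70 = 572.3227 rpm, dir flips to −; running = −572.3227
Stage 4 [52T→65T]: ω = 572.3227×52/65 = 457.8582 rpm, dir flips to +; running = +457.8582
Stage 5 [16T→16T]: ω = 457.8582×16/16 = 457.8582 rpm, dir flips to −; running = −457.8582

-457.8582 rpm (opposite to input, |ω| = 457.8582 rpm)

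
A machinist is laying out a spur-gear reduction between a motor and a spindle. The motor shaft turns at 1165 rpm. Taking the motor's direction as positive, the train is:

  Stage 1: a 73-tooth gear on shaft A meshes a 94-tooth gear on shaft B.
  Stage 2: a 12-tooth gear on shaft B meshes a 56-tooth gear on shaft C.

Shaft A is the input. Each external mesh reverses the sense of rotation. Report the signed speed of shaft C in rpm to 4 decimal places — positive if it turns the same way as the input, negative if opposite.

Stage 1 [73T→94T]: ω = 1165.0000×73/94 = 904.7340 rpm, dir flips to −; running = −904.7340
Stage 2 [12T→56T]: ω = 904.7340×12/56 = 193.8716 rpm, dir flips to +; running = +193.8716

+193.8716 rpm (same as input, |ω| = 193.8716 rpm)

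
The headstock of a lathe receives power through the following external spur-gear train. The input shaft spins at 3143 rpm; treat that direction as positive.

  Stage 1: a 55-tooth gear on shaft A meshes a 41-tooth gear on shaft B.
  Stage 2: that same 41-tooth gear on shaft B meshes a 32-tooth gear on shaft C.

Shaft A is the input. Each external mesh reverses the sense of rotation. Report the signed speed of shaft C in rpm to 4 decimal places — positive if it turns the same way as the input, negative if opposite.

+5402.0312 rpm (same as input, |ω| = 5402.0312 rpm)

Stage 1 [55T→41T]: ω = 3143.0000×55/41 = 4216.2195 rpm, dir flips to −; running = −4216.2195
Stage 2 [41T→32T]: ω = 4216.2195×41/32 = 5402.0312 rpm, dir flips to +; running = +5402.0312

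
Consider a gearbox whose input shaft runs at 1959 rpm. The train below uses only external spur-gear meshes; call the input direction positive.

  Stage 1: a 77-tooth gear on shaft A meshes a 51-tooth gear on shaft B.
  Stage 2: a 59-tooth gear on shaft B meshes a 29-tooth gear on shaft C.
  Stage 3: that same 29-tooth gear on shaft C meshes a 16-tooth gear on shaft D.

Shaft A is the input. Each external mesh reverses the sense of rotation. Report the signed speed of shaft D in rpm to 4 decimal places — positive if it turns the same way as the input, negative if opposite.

-10906.5404 rpm (opposite to input, |ω| = 10906.5404 rpm)

Stage 1 [77T→51T]: ω = 1959.0000×77/51 = 2957.7059 rpm, dir flips to −; running = −2957.7059
Stage 2 [59T→29T]: ω = 2957.7059×59/29 = 6017.4016 rpm, dir flips to +; running = +6017.4016
Stage 3 [29T→16T]: ω = 6017.4016×29/16 = 10906.5404 rpm, dir flips to −; running = −10906.5404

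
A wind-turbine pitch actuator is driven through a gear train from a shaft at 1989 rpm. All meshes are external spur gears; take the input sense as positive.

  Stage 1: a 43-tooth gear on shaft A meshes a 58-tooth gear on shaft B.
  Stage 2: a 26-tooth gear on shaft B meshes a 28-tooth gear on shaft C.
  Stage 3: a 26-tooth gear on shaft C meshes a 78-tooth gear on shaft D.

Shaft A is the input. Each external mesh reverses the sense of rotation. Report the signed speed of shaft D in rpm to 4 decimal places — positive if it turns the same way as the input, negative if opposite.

Stage 1 [43T→58T]: ω = 1989.0000×43/58 = 1474.6034 rpm, dir flips to −; running = −1474.6034
Stage 2 [26T→28T]: ω = 1474.6034×26/28 = 1369.2746 rpm, dir flips to +; running = +1369.2746
Stage 3 [26T→78T]: ω = 1369.2746×26/78 = 456.4249 rpm, dir flips to −; running = −456.4249

-456.4249 rpm (opposite to input, |ω| = 456.4249 rpm)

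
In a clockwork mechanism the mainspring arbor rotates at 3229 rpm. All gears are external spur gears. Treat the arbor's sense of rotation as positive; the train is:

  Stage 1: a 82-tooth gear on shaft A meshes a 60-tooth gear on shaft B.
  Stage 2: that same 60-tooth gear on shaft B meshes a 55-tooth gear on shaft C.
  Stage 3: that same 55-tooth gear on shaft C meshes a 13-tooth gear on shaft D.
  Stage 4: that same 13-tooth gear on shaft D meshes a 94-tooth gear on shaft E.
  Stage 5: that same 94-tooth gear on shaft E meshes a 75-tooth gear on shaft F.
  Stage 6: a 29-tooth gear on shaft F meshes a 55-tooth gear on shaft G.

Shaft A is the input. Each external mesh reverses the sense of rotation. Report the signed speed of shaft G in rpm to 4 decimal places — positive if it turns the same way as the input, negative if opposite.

Stage 1 [82T→60T]: ω = 3229.0000×82/60 = 4412.9667 rpm, dir flips to −; running = −4412.9667
Stage 2 [60T→55T]: ω = 4412.9667×60/55 = 4814.1455 rpm, dir flips to +; running = +4814.1455
Stage 3 [55T→13T]: ω = 4814.1455×55/13 = 20367.5385 rpm, dir flips to −; running = −20367.5385
Stage 4 [13T→94T]: ω = 20367.5385×13/94 = 2816.7872 rpm, dir flips to +; running = +2816.7872
Stage 5 [94T→75T]: ω = 2816.7872×94/75 = 3530.3733 rpm, dir flips to −; running = −3530.3733
Stage 6 [29T→55T]: ω = 3530.3733×29/55 = 1861.4696 rpm, dir flips to +; running = +1861.4696

+1861.4696 rpm (same as input, |ω| = 1861.4696 rpm)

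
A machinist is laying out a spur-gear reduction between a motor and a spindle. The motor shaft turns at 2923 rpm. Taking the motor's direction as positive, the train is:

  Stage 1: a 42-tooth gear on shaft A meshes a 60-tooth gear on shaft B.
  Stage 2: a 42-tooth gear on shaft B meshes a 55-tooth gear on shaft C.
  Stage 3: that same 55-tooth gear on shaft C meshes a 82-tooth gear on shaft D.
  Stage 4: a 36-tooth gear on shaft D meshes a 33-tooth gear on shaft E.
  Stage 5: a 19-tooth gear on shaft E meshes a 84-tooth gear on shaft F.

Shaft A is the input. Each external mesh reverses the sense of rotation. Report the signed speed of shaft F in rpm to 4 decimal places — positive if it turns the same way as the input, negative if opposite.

Stage 1 [42T→60T]: ω = 2923.0000×42/60 = 2046.1000 rpm, dir flips to −; running = −2046.1000
Stage 2 [42T→55T]: ω = 2046.1000×42/55 = 1562.4764 rpm, dir flips to +; running = +1562.4764
Stage 3 [55T→82T]: ω = 1562.4764×55/82 = 1048.0024 rpm, dir flips to −; running = −1048.0024
Stage 4 [36T→33T]: ω = 1048.0024×36/33 = 1143.2754 rpm, dir flips to +; running = +1143.2754
Stage 5 [19T→84T]: ω = 1143.2754×19/84 = 258.5980 rpm, dir flips to −; running = −258.5980

-258.5980 rpm (opposite to input, |ω| = 258.5980 rpm)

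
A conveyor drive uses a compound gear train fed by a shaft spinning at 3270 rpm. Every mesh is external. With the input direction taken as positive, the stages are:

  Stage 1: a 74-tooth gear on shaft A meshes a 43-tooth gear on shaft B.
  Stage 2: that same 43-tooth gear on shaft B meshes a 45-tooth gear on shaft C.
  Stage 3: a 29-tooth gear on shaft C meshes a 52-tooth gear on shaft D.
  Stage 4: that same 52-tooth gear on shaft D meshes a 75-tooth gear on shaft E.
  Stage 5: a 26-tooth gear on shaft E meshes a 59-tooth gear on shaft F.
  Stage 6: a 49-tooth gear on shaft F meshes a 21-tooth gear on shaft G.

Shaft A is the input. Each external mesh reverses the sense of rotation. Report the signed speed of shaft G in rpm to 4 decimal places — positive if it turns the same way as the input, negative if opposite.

+2137.9710 rpm (same as input, |ω| = 2137.9710 rpm)

Stage 1 [74T→43T]: ω = 3270.0000×74/43 = 5627.4419 rpm, dir flips to −; running = −5627.4419
Stage 2 [43T→45T]: ω = 5627.4419×43/45 = 5377.3333 rpm, dir flips to +; running = +5377.3333
Stage 3 [29T→52T]: ω = 5377.3333×29/52 = 2998.8974 rpm, dir flips to −; running = −2998.8974
Stage 4 [52T→75T]: ω = 2998.8974×52/75 = 2079.2356 rpm, dir flips to +; running = +2079.2356
Stage 5 [26T→59T]: ω = 2079.2356×26/59 = 916.2733 rpm, dir flips to −; running = −916.2733
Stage 6 [49T→21T]: ω = 916.2733×49/21 = 2137.9710 rpm, dir flips to +; running = +2137.9710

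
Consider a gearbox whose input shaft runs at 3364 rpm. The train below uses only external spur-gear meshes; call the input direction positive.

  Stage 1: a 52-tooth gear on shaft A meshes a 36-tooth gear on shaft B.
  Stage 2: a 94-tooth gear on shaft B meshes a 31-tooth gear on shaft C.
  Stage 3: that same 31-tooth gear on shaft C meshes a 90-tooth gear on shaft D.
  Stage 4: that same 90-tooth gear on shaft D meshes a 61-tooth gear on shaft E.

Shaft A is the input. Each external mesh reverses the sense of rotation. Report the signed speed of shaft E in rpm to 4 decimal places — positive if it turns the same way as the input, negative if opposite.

Stage 1 [52T→36T]: ω = 3364.0000×52/36 = 4859.1111 rpm, dir flips to −; running = −4859.1111
Stage 2 [94T→31T]: ω = 4859.1111×94/31 = 14734.0789 rpm, dir flips to +; running = +14734.0789
Stage 3 [31T→90T]: ω = 14734.0789×31/90 = 5075.0716 rpm, dir flips to −; running = −5075.0716
Stage 4 [90T→61T]: ω = 5075.0716×90/61 = 7487.8106 rpm, dir flips to +; running = +7487.8106

+7487.8106 rpm (same as input, |ω| = 7487.8106 rpm)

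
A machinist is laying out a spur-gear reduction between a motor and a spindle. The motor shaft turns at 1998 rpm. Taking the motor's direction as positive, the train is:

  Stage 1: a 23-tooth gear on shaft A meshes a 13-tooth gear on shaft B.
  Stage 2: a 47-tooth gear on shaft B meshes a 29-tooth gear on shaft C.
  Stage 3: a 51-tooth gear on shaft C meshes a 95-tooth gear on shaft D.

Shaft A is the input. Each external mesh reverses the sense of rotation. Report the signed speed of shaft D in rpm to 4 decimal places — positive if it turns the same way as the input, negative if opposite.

-3075.5755 rpm (opposite to input, |ω| = 3075.5755 rpm)

Stage 1 [23T→13T]: ω = 1998.0000×23/13 = 3534.9231 rpm, dir flips to −; running = −3534.9231
Stage 2 [47T→29T]: ω = 3534.9231×47/29 = 5729.0133 rpm, dir flips to +; running = +5729.0133
Stage 3 [51T→95T]: ω = 5729.0133×51/95 = 3075.5755 rpm, dir flips to −; running = −3075.5755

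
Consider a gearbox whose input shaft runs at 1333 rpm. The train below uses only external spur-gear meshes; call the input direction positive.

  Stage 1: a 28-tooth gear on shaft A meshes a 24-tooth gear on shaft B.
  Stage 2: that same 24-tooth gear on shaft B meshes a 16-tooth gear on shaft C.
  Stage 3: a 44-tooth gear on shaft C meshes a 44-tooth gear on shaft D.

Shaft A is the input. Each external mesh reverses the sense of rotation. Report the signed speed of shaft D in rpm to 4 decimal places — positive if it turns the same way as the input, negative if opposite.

Stage 1 [28T→24T]: ω = 1333.0000×28/24 = 1555.1667 rpm, dir flips to −; running = −1555.1667
Stage 2 [24T→16T]: ω = 1555.1667×24/16 = 2332.7500 rpm, dir flips to +; running = +2332.7500
Stage 3 [44T→44T]: ω = 2332.7500×44/44 = 2332.7500 rpm, dir flips to −; running = −2332.7500

-2332.7500 rpm (opposite to input, |ω| = 2332.7500 rpm)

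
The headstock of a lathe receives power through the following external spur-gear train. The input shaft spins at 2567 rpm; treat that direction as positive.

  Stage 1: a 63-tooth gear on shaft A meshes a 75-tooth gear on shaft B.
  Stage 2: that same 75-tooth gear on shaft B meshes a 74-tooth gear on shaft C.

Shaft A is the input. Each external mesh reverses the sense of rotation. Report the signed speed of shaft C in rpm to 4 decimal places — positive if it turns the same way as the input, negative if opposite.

Stage 1 [63T→75T]: ω = 2567.0000×63/75 = 2156.2800 rpm, dir flips to −; running = −2156.2800
Stage 2 [75T→74T]: ω = 2156.2800×75/74 = 2185.4189 rpm, dir flips to +; running = +2185.4189

+2185.4189 rpm (same as input, |ω| = 2185.4189 rpm)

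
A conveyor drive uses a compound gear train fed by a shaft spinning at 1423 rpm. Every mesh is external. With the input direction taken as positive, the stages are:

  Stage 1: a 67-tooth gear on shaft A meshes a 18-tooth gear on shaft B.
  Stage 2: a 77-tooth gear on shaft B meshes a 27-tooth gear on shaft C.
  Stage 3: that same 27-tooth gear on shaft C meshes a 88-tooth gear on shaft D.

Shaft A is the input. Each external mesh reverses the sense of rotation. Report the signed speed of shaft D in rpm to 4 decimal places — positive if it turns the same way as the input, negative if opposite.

-4634.6319 rpm (opposite to input, |ω| = 4634.6319 rpm)

Stage 1 [67T→18T]: ω = 1423.0000×67/18 = 5296.7222 rpm, dir flips to −; running = −5296.7222
Stage 2 [77T→27T]: ω = 5296.7222×77/27 = 15105.4671 rpm, dir flips to +; running = +15105.4671
Stage 3 [27T→88T]: ω = 15105.4671×27/88 = 4634.6319 rpm, dir flips to −; running = −4634.6319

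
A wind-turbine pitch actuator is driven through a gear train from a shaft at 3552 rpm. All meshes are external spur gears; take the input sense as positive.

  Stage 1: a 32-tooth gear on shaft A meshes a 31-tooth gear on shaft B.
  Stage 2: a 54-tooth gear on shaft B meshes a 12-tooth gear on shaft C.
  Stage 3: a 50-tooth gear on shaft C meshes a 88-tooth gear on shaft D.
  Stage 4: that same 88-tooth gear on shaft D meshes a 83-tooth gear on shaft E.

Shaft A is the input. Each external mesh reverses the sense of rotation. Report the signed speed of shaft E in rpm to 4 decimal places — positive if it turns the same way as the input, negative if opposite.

Stage 1 [32T→31T]: ω = 3552.0000×32/31 = 3666.5806 rpm, dir flips to −; running = −3666.5806
Stage 2 [54T→12T]: ω = 3666.5806×54/12 = 16499.6129 rpm, dir flips to +; running = +16499.6129
Stage 3 [50T→88T]: ω = 16499.6129×50/88 = 9374.7801 rpm, dir flips to −; running = −9374.7801
Stage 4 [88T→83T]: ω = 9374.7801×88/83 = 9939.5258 rpm, dir flips to +; running = +9939.5258

+9939.5258 rpm (same as input, |ω| = 9939.5258 rpm)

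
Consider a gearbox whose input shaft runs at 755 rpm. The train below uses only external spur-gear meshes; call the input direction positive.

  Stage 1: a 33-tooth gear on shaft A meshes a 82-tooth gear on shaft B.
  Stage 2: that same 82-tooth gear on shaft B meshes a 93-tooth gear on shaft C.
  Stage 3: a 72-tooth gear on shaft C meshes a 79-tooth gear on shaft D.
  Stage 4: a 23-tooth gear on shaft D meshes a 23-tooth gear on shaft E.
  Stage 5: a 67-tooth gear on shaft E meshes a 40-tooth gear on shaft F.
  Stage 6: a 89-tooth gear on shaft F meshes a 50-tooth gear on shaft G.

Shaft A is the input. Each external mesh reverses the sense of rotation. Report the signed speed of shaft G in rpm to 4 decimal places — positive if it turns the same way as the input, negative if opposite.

Stage 1 [33T→82T]: ω = 755.0000×33/82 = 303.8415 rpm, dir flips to −; running = −303.8415
Stage 2 [82T→93T]: ω = 303.8415×82/93 = 267.9032 rpm, dir flips to +; running = +267.9032
Stage 3 [72T→79T]: ω = 267.9032×72/79 = 244.1650 rpm, dir flips to −; running = −244.1650
Stage 4 [23T→23T]: ω = 244.1650×23/23 = 244.1650 rpm, dir flips to +; running = +244.1650
Stage 5 [67T→40T]: ω = 244.1650×67/40 = 408.9763 rpm, dir flips to −; running = −408.9763
Stage 6 [89T→50T]: ω = 408.9763×89/50 = 727.9778 rpm, dir flips to +; running = +727.9778

+727.9778 rpm (same as input, |ω| = 727.9778 rpm)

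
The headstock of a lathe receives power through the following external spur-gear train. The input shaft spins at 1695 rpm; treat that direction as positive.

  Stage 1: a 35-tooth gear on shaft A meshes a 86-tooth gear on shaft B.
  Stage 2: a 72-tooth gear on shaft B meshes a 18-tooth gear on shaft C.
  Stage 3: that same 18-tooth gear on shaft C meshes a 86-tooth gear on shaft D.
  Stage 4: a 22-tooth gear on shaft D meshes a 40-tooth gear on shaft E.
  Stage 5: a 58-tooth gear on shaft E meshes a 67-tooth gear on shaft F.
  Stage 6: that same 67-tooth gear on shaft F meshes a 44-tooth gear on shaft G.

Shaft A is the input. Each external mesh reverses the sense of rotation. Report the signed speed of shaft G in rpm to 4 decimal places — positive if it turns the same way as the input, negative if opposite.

+418.7081 rpm (same as input, |ω| = 418.7081 rpm)

Stage 1 [35T→86T]: ω = 1695.0000×35/86 = 689.8256 rpm, dir flips to −; running = −689.8256
Stage 2 [72T→18T]: ω = 689.8256×72/18 = 2759.3023 rpm, dir flips to +; running = +2759.3023
Stage 3 [18T→86T]: ω = 2759.3023×18/86 = 577.5284 rpm, dir flips to −; running = −577.5284
Stage 4 [22T→40T]: ω = 577.5284×22/40 = 317.6406 rpm, dir flips to +; running = +317.6406
Stage 5 [58T→67T]: ω = 317.6406×58/67 = 274.9725 rpm, dir flips to −; running = −274.9725
Stage 6 [67T→44T]: ω = 274.9725×67/44 = 418.7081 rpm, dir flips to +; running = +418.7081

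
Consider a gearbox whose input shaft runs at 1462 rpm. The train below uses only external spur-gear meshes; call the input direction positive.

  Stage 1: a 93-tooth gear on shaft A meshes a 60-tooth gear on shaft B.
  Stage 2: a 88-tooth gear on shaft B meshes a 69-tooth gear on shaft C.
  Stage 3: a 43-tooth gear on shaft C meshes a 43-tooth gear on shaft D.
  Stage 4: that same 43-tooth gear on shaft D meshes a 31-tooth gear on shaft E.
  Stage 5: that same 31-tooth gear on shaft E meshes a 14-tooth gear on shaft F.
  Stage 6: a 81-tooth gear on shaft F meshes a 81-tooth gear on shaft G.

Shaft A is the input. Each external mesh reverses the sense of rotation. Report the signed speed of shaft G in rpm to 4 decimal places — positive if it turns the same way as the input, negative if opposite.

Stage 1 [93T→60T]: ω = 1462.0000×93/60 = 2266.1000 rpm, dir flips to −; running = −2266.1000
Stage 2 [88T→69T]: ω = 2266.1000×88/69 = 2890.0986 rpm, dir flips to +; running = +2890.0986
Stage 3 [43T→43T]: ω = 2890.0986×43/43 = 2890.0986 rpm, dir flips to −; running = −2890.0986
Stage 4 [43T→31T]: ω = 2890.0986×43/31 = 4008.8464 rpm, dir flips to +; running = +4008.8464
Stage 5 [31T→14T]: ω = 4008.8464×31/14 = 8876.7313 rpm, dir flips to −; running = −8876.7313
Stage 6 [81T→81T]: ω = 8876.7313×81/81 = 8876.7313 rpm, dir flips to +; running = +8876.7313

+8876.7313 rpm (same as input, |ω| = 8876.7313 rpm)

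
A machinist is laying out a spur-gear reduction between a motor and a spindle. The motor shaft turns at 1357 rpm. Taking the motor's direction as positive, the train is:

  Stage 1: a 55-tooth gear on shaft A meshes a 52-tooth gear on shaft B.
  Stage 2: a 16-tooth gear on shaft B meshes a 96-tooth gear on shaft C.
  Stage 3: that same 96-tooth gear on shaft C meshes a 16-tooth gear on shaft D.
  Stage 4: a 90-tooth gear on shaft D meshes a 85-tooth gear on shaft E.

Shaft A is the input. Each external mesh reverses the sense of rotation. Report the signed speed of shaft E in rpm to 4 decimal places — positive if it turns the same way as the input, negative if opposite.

+1519.7172 rpm (same as input, |ω| = 1519.7172 rpm)

Stage 1 [55T→52T]: ω = 1357.0000×55/52 = 1435.2885 rpm, dir flips to −; running = −1435.2885
Stage 2 [16T→96T]: ω = 1435.2885×16/96 = 239.2147 rpm, dir flips to +; running = +239.2147
Stage 3 [96T→16T]: ω = 239.2147×96/16 = 1435.2885 rpm, dir flips to −; running = −1435.2885
Stage 4 [90T→85T]: ω = 1435.2885×90/85 = 1519.7172 rpm, dir flips to +; running = +1519.7172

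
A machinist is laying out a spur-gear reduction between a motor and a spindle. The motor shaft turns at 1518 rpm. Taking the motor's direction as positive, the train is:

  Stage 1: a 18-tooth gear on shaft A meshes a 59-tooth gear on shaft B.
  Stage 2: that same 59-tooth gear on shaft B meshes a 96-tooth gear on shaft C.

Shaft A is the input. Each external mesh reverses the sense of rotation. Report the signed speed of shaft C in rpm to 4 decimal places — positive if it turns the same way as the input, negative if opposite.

Stage 1 [18T→59T]: ω = 1518.0000×18/59 = 463.1186 rpm, dir flips to −; running = −463.1186
Stage 2 [59T→96T]: ω = 463.1186×59/96 = 284.6250 rpm, dir flips to +; running = +284.6250

+284.6250 rpm (same as input, |ω| = 284.6250 rpm)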